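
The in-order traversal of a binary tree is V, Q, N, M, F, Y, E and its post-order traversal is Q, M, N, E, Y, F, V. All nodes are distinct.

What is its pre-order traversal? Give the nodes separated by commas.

The last element of post-order is the root; it splits in-order into left and right subtrees.
Root V: left subtree has 0 nodes { }, right has 6 {Q, N, M, F, Y, E}.
  Root F: left subtree has 3 nodes {Q, N, M}, right has 2 {Y, E}.
    Root N: left subtree has 1 node {Q}, right has 1 {M}.
    Root Y: left subtree has 0 nodes { }, right has 1 {E}.

V, F, N, Q, M, Y, E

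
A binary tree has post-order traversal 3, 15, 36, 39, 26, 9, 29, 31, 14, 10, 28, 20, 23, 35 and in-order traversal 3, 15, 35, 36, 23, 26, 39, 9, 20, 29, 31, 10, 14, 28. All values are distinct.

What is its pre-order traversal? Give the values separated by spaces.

The last element of post-order is the root; it splits in-order into left and right subtrees.
Root 35: left subtree has 2 nodes {3, 15}, right has 11 {36, 23, 26, 39, 9, 20, 29, 31, 10, 14, 28}.
  Root 15: left subtree has 1 node {3}, right has 0 { }.
  Root 23: left subtree has 1 node {36}, right has 9 {26, 39, 9, 20, 29, 31, 10, 14, 28}.
    Root 20: left subtree has 3 nodes {26, 39, 9}, right has 5 {29, 31, 10, 14, 28}.
      Root 9: left subtree has 2 nodes {26, 39}, right has 0 { }.
        Root 26: left subtree has 0 nodes { }, right has 1 {39}.
      Root 28: left subtree has 4 nodes {29, 31, 10, 14}, right has 0 { }.
        Root 10: left subtree has 2 nodes {29, 31}, right has 1 {14}.
          Root 31: left subtree has 1 node {29}, right has 0 { }.

35 15 3 23 36 20 9 26 39 28 10 31 29 14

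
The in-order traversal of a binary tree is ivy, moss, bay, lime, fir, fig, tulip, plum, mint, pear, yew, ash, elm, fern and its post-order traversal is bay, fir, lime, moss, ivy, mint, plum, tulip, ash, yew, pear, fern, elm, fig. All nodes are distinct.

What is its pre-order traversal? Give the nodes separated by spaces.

The last element of post-order is the root; it splits in-order into left and right subtrees.
Root fig: left subtree has 5 nodes {ivy, moss, bay, lime, fir}, right has 8 {tulip, plum, mint, pear, yew, ash, elm, fern}.
  Root ivy: left subtree has 0 nodes { }, right has 4 {moss, bay, lime, fir}.
    Root moss: left subtree has 0 nodes { }, right has 3 {bay, lime, fir}.
      Root lime: left subtree has 1 node {bay}, right has 1 {fir}.
  Root elm: left subtree has 6 nodes {tulip, plum, mint, pear, yew, ash}, right has 1 {fern}.
    Root pear: left subtree has 3 nodes {tulip, plum, mint}, right has 2 {yew, ash}.
      Root tulip: left subtree has 0 nodes { }, right has 2 {plum, mint}.
        Root plum: left subtree has 0 nodes { }, right has 1 {mint}.
      Root yew: left subtree has 0 nodes { }, right has 1 {ash}.

fig ivy moss lime bay fir elm pear tulip plum mint yew ash fern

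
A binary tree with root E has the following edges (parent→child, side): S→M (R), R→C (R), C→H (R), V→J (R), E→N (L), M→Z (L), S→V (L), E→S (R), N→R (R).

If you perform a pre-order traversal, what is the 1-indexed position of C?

4

Pre-order visits the node, then its left subtree, then its right subtree.
Visit E.
At E: go left to N.
  Visit N.
  At N: no left child.
  At N: go right to R.
    Visit R.
    At R: no left child.
    At R: go right to C.
      Visit C.
      At C: no left child.
      At C: go right to H.
        H is a leaf — visit H.
At E: go right to S.
  Visit S.
  At S: go left to V.
    Visit V.
    At V: no left child.
    At V: go right to J.
      J is a leaf — visit J.
  At S: go right to M.
    Visit M.
    At M: go left to Z.
      Z is a leaf — visit Z.
    At M: no right child.
Full pre-order sequence: E, N, R, C, H, S, V, J, M, Z.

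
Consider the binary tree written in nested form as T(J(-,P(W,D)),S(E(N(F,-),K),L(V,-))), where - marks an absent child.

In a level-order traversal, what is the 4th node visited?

Level-order visits nodes level by level from the root, left to right within each level.
Level 0: T
Level 1: J, S
Level 2: P, E, L
Level 3: W, D, N, K, V
Level 4: F
Full level-order sequence: T, J, S, P, E, L, W, D, N, K, V, F.

P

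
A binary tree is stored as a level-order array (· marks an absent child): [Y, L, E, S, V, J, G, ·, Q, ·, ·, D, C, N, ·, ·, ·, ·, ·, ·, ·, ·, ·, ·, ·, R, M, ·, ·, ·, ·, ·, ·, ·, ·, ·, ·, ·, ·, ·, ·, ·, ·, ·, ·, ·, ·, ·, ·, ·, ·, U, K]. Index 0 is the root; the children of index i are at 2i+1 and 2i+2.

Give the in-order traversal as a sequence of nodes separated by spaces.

S Q L V Y D J U R K C M E N G

In-order visits the left subtree, then the node, then the right subtree.
At Y: go left to L.
  At L: go left to S.
    At S: no left child.
    Visit S.
    At S: go right to Q.
      Q is a leaf — visit Q.
  Visit L.
  At L: go right to V.
    V is a leaf — visit V.
Visit Y.
At Y: go right to E.
  At E: go left to J.
    At J: go left to D.
      D is a leaf — visit D.
    Visit J.
    At J: go right to C.
      At C: go left to R.
        At R: go left to U.
          U is a leaf — visit U.
        Visit R.
        At R: go right to K.
          K is a leaf — visit K.
      Visit C.
      At C: go right to M.
        M is a leaf — visit M.
  Visit E.
  At E: go right to G.
    At G: go left to N.
      N is a leaf — visit N.
    Visit G.
    At G: no right child.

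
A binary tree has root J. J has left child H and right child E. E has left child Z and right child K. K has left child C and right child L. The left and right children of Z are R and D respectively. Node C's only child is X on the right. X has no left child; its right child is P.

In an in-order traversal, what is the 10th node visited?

In-order visits the left subtree, then the node, then the right subtree.
At J: go left to H.
  H is a leaf — visit H.
Visit J.
At J: go right to E.
  At E: go left to Z.
    At Z: go left to R.
      R is a leaf — visit R.
    Visit Z.
    At Z: go right to D.
      D is a leaf — visit D.
  Visit E.
  At E: go right to K.
    At K: go left to C.
      At C: no left child.
      Visit C.
      At C: go right to X.
        At X: no left child.
        Visit X.
        At X: go right to P.
          P is a leaf — visit P.
    Visit K.
    At K: go right to L.
      L is a leaf — visit L.
Full in-order sequence: H, J, R, Z, D, E, C, X, P, K, L.

K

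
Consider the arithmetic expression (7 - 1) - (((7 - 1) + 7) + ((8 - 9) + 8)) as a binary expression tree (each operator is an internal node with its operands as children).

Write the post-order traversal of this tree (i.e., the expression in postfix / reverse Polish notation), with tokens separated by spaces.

7 1 - 7 1 - 7 + 8 9 - 8 + + -

Post-order on an expression tree gives postfix notation: for each operator, emit left operand, right operand, then the operator.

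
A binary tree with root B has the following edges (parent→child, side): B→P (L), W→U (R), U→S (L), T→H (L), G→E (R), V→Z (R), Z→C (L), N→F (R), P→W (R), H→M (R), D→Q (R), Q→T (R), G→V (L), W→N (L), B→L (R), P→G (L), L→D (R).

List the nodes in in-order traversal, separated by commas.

In-order visits the left subtree, then the node, then the right subtree.
At B: go left to P.
  At P: go left to G.
    At G: go left to V.
      At V: no left child.
      Visit V.
      At V: go right to Z.
        At Z: go left to C.
          C is a leaf — visit C.
        Visit Z.
        At Z: no right child.
    Visit G.
    At G: go right to E.
      E is a leaf — visit E.
  Visit P.
  At P: go right to W.
    At W: go left to N.
      At N: no left child.
      Visit N.
      At N: go right to F.
        F is a leaf — visit F.
    Visit W.
    At W: go right to U.
      At U: go left to S.
        S is a leaf — visit S.
      Visit U.
      At U: no right child.
Visit B.
At B: go right to L.
  At L: no left child.
  Visit L.
  At L: go right to D.
    At D: no left child.
    Visit D.
    At D: go right to Q.
      At Q: no left child.
      Visit Q.
      At Q: go right to T.
        At T: go left to H.
          At H: no left child.
          Visit H.
          At H: go right to M.
            M is a leaf — visit M.
        Visit T.
        At T: no right child.

V, C, Z, G, E, P, N, F, W, S, U, B, L, D, Q, H, M, T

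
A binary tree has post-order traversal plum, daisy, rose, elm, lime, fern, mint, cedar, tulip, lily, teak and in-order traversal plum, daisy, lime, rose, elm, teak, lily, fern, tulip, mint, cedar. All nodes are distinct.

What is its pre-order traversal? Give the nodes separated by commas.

The last element of post-order is the root; it splits in-order into left and right subtrees.
Root teak: left subtree has 5 nodes {plum, daisy, lime, rose, elm}, right has 5 {lily, fern, tulip, mint, cedar}.
  Root lime: left subtree has 2 nodes {plum, daisy}, right has 2 {rose, elm}.
    Root daisy: left subtree has 1 node {plum}, right has 0 { }.
    Root elm: left subtree has 1 node {rose}, right has 0 { }.
  Root lily: left subtree has 0 nodes { }, right has 4 {fern, tulip, mint, cedar}.
    Root tulip: left subtree has 1 node {fern}, right has 2 {mint, cedar}.
      Root cedar: left subtree has 1 node {mint}, right has 0 { }.

teak, lime, daisy, plum, elm, rose, lily, tulip, fern, cedar, mint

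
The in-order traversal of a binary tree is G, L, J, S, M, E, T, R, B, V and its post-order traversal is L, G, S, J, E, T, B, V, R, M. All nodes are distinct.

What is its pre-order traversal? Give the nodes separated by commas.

M, J, G, L, S, R, T, E, V, B

The last element of post-order is the root; it splits in-order into left and right subtrees.
Root M: left subtree has 4 nodes {G, L, J, S}, right has 5 {E, T, R, B, V}.
  Root J: left subtree has 2 nodes {G, L}, right has 1 {S}.
    Root G: left subtree has 0 nodes { }, right has 1 {L}.
  Root R: left subtree has 2 nodes {E, T}, right has 2 {B, V}.
    Root T: left subtree has 1 node {E}, right has 0 { }.
    Root V: left subtree has 1 node {B}, right has 0 { }.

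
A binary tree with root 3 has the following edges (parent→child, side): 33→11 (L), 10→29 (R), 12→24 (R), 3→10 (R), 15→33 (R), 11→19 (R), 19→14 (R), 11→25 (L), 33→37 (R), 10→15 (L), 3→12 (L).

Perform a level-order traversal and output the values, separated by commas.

3, 12, 10, 24, 15, 29, 33, 11, 37, 25, 19, 14

Level-order visits nodes level by level from the root, left to right within each level.
Level 0: 3
Level 1: 12, 10
Level 2: 24, 15, 29
Level 3: 33
Level 4: 11, 37
Level 5: 25, 19
Level 6: 14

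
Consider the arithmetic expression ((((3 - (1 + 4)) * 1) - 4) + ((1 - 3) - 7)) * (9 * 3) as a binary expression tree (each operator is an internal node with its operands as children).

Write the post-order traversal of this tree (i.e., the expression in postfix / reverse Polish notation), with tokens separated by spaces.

Post-order on an expression tree gives postfix notation: for each operator, emit left operand, right operand, then the operator.

3 1 4 + - 1 * 4 - 1 3 - 7 - + 9 3 * *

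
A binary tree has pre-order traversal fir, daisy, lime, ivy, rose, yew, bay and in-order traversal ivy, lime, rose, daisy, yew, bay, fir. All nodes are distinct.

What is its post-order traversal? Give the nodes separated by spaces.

ivy rose lime bay yew daisy fir

The first element of pre-order is the root; it splits in-order into left and right subtrees.
Root fir: left subtree has 6 nodes {ivy, lime, rose, daisy, yew, bay}, right has 0 { }.
  Root daisy: left subtree has 3 nodes {ivy, lime, rose}, right has 2 {yew, bay}.
    Root lime: left subtree has 1 node {ivy}, right has 1 {rose}.
    Root yew: left subtree has 0 nodes { }, right has 1 {bay}.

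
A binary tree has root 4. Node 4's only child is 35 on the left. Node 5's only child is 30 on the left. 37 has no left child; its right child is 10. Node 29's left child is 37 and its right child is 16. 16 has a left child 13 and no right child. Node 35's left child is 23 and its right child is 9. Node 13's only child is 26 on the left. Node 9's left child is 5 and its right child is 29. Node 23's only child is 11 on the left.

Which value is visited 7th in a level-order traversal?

29

Level-order visits nodes level by level from the root, left to right within each level.
Level 0: 4
Level 1: 35
Level 2: 23, 9
Level 3: 11, 5, 29
Level 4: 30, 37, 16
Level 5: 10, 13
Level 6: 26
Full level-order sequence: 4, 35, 23, 9, 11, 5, 29, 30, 37, 16, 10, 13, 26.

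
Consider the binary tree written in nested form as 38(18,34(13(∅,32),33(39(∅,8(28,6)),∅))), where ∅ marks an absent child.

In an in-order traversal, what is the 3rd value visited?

13

In-order visits the left subtree, then the node, then the right subtree.
At 38: go left to 18.
  18 is a leaf — visit 18.
Visit 38.
At 38: go right to 34.
  At 34: go left to 13.
    At 13: no left child.
    Visit 13.
    At 13: go right to 32.
      32 is a leaf — visit 32.
  Visit 34.
  At 34: go right to 33.
    At 33: go left to 39.
      At 39: no left child.
      Visit 39.
      At 39: go right to 8.
        At 8: go left to 28.
          28 is a leaf — visit 28.
        Visit 8.
        At 8: go right to 6.
          6 is a leaf — visit 6.
    Visit 33.
    At 33: no right child.
Full in-order sequence: 18, 38, 13, 32, 34, 39, 28, 8, 6, 33.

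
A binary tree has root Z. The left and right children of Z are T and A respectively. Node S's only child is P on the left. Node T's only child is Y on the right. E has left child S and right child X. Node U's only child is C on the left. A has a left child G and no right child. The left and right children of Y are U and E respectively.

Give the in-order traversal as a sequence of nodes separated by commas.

T, C, U, Y, P, S, E, X, Z, G, A

In-order visits the left subtree, then the node, then the right subtree.
At Z: go left to T.
  At T: no left child.
  Visit T.
  At T: go right to Y.
    At Y: go left to U.
      At U: go left to C.
        C is a leaf — visit C.
      Visit U.
      At U: no right child.
    Visit Y.
    At Y: go right to E.
      At E: go left to S.
        At S: go left to P.
          P is a leaf — visit P.
        Visit S.
        At S: no right child.
      Visit E.
      At E: go right to X.
        X is a leaf — visit X.
Visit Z.
At Z: go right to A.
  At A: go left to G.
    G is a leaf — visit G.
  Visit A.
  At A: no right child.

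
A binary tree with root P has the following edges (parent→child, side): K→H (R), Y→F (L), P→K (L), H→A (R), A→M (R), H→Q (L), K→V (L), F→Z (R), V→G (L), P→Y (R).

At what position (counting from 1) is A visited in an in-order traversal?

In-order visits the left subtree, then the node, then the right subtree.
At P: go left to K.
  At K: go left to V.
    At V: go left to G.
      G is a leaf — visit G.
    Visit V.
    At V: no right child.
  Visit K.
  At K: go right to H.
    At H: go left to Q.
      Q is a leaf — visit Q.
    Visit H.
    At H: go right to A.
      At A: no left child.
      Visit A.
      At A: go right to M.
        M is a leaf — visit M.
Visit P.
At P: go right to Y.
  At Y: go left to F.
    At F: no left child.
    Visit F.
    At F: go right to Z.
      Z is a leaf — visit Z.
  Visit Y.
  At Y: no right child.
Full in-order sequence: G, V, K, Q, H, A, M, P, F, Z, Y.

6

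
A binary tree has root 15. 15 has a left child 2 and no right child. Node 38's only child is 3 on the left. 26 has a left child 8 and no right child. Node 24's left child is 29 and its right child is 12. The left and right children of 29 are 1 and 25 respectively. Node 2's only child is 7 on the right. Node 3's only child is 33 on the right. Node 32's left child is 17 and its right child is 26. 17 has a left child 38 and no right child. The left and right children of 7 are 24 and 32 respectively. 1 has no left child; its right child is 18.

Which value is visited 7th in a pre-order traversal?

Pre-order visits the node, then its left subtree, then its right subtree.
Visit 15.
At 15: go left to 2.
  Visit 2.
  At 2: no left child.
  At 2: go right to 7.
    Visit 7.
    At 7: go left to 24.
      Visit 24.
      At 24: go left to 29.
        Visit 29.
        At 29: go left to 1.
          Visit 1.
          At 1: no left child.
          At 1: go right to 18.
            18 is a leaf — visit 18.
        At 29: go right to 25.
          25 is a leaf — visit 25.
      At 24: go right to 12.
        12 is a leaf — visit 12.
    At 7: go right to 32.
      Visit 32.
      At 32: go left to 17.
        Visit 17.
        At 17: go left to 38.
          Visit 38.
          At 38: go left to 3.
            Visit 3.
            At 3: no left child.
            At 3: go right to 33.
              33 is a leaf — visit 33.
          At 38: no right child.
        At 17: no right child.
      At 32: go right to 26.
        Visit 26.
        At 26: go left to 8.
          8 is a leaf — visit 8.
        At 26: no right child.
At 15: no right child.
Full pre-order sequence: 15, 2, 7, 24, 29, 1, 18, 25, 12, 32, 17, 38, 3, 33, 26, 8.

18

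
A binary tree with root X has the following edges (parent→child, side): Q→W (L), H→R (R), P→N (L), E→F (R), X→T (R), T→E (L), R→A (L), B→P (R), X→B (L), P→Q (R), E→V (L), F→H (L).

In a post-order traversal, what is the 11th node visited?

E

Post-order visits the left subtree, then the right subtree, then the node.
At X: go left to B.
  At B: no left child.
  At B: go right to P.
    At P: go left to N.
      N is a leaf — visit N.
    At P: go right to Q.
      At Q: go left to W.
        W is a leaf — visit W.
      At Q: no right child.
      Visit Q.
    Visit P.
  Visit B.
At X: go right to T.
  At T: go left to E.
    At E: go left to V.
      V is a leaf — visit V.
    At E: go right to F.
      At F: go left to H.
        At H: no left child.
        At H: go right to R.
          At R: go left to A.
            A is a leaf — visit A.
          At R: no right child.
          Visit R.
        Visit H.
      At F: no right child.
      Visit F.
    Visit E.
  At T: no right child.
  Visit T.
Visit X.
Full post-order sequence: N, W, Q, P, B, V, A, R, H, F, E, T, X.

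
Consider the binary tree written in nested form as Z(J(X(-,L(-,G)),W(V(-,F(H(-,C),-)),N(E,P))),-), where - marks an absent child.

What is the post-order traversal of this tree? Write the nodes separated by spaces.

Post-order visits the left subtree, then the right subtree, then the node.
At Z: go left to J.
  At J: go left to X.
    At X: no left child.
    At X: go right to L.
      At L: no left child.
      At L: go right to G.
        G is a leaf — visit G.
      Visit L.
    Visit X.
  At J: go right to W.
    At W: go left to V.
      At V: no left child.
      At V: go right to F.
        At F: go left to H.
          At H: no left child.
          At H: go right to C.
            C is a leaf — visit C.
          Visit H.
        At F: no right child.
        Visit F.
      Visit V.
    At W: go right to N.
      At N: go left to E.
        E is a leaf — visit E.
      At N: go right to P.
        P is a leaf — visit P.
      Visit N.
    Visit W.
  Visit J.
At Z: no right child.
Visit Z.

G L X C H F V E P N W J Z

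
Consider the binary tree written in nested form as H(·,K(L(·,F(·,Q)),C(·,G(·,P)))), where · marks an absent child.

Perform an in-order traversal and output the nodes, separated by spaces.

H L F Q K C G P

In-order visits the left subtree, then the node, then the right subtree.
At H: no left child.
Visit H.
At H: go right to K.
  At K: go left to L.
    At L: no left child.
    Visit L.
    At L: go right to F.
      At F: no left child.
      Visit F.
      At F: go right to Q.
        Q is a leaf — visit Q.
  Visit K.
  At K: go right to C.
    At C: no left child.
    Visit C.
    At C: go right to G.
      At G: no left child.
      Visit G.
      At G: go right to P.
        P is a leaf — visit P.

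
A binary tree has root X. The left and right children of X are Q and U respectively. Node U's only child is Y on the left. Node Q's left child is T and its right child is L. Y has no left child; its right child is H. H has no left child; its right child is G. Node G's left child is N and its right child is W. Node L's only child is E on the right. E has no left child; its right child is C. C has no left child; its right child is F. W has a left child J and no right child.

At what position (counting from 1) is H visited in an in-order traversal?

In-order visits the left subtree, then the node, then the right subtree.
At X: go left to Q.
  At Q: go left to T.
    T is a leaf — visit T.
  Visit Q.
  At Q: go right to L.
    At L: no left child.
    Visit L.
    At L: go right to E.
      At E: no left child.
      Visit E.
      At E: go right to C.
        At C: no left child.
        Visit C.
        At C: go right to F.
          F is a leaf — visit F.
Visit X.
At X: go right to U.
  At U: go left to Y.
    At Y: no left child.
    Visit Y.
    At Y: go right to H.
      At H: no left child.
      Visit H.
      At H: go right to G.
        At G: go left to N.
          N is a leaf — visit N.
        Visit G.
        At G: go right to W.
          At W: go left to J.
            J is a leaf — visit J.
          Visit W.
          At W: no right child.
  Visit U.
  At U: no right child.
Full in-order sequence: T, Q, L, E, C, F, X, Y, H, N, G, J, W, U.

9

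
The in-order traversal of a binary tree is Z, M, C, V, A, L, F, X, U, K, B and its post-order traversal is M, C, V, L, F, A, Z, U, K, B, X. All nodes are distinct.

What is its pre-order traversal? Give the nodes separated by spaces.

The last element of post-order is the root; it splits in-order into left and right subtrees.
Root X: left subtree has 7 nodes {Z, M, C, V, A, L, F}, right has 3 {U, K, B}.
  Root Z: left subtree has 0 nodes { }, right has 6 {M, C, V, A, L, F}.
    Root A: left subtree has 3 nodes {M, C, V}, right has 2 {L, F}.
      Root V: left subtree has 2 nodes {M, C}, right has 0 { }.
        Root C: left subtree has 1 node {M}, right has 0 { }.
      Root F: left subtree has 1 node {L}, right has 0 { }.
  Root B: left subtree has 2 nodes {U, K}, right has 0 { }.
    Root K: left subtree has 1 node {U}, right has 0 { }.

X Z A V C M F L B K U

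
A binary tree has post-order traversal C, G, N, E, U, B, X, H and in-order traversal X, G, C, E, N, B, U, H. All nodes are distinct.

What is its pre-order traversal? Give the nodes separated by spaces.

H X B E G C N U

The last element of post-order is the root; it splits in-order into left and right subtrees.
Root H: left subtree has 7 nodes {X, G, C, E, N, B, U}, right has 0 { }.
  Root X: left subtree has 0 nodes { }, right has 6 {G, C, E, N, B, U}.
    Root B: left subtree has 4 nodes {G, C, E, N}, right has 1 {U}.
      Root E: left subtree has 2 nodes {G, C}, right has 1 {N}.
        Root G: left subtree has 0 nodes { }, right has 1 {C}.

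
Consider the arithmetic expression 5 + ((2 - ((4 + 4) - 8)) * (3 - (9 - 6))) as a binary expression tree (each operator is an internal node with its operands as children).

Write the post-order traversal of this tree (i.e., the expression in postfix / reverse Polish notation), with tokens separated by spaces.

Post-order on an expression tree gives postfix notation: for each operator, emit left operand, right operand, then the operator.

5 2 4 4 + 8 - - 3 9 6 - - * +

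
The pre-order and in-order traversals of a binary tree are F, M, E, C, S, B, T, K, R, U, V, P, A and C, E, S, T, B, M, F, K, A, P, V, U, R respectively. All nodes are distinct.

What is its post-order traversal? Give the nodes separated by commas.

C, T, B, S, E, M, A, P, V, U, R, K, F

The first element of pre-order is the root; it splits in-order into left and right subtrees.
Root F: left subtree has 6 nodes {C, E, S, T, B, M}, right has 6 {K, A, P, V, U, R}.
  Root M: left subtree has 5 nodes {C, E, S, T, B}, right has 0 { }.
    Root E: left subtree has 1 node {C}, right has 3 {S, T, B}.
      Root S: left subtree has 0 nodes { }, right has 2 {T, B}.
        Root B: left subtree has 1 node {T}, right has 0 { }.
  Root K: left subtree has 0 nodes { }, right has 5 {A, P, V, U, R}.
    Root R: left subtree has 4 nodes {A, P, V, U}, right has 0 { }.
      Root U: left subtree has 3 nodes {A, P, V}, right has 0 { }.
        Root V: left subtree has 2 nodes {A, P}, right has 0 { }.
          Root P: left subtree has 1 node {A}, right has 0 { }.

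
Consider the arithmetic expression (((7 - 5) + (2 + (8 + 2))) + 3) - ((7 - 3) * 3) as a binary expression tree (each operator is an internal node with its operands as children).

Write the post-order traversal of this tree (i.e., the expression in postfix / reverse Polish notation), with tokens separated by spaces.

Post-order on an expression tree gives postfix notation: for each operator, emit left operand, right operand, then the operator.

7 5 - 2 8 2 + + + 3 + 7 3 - 3 * -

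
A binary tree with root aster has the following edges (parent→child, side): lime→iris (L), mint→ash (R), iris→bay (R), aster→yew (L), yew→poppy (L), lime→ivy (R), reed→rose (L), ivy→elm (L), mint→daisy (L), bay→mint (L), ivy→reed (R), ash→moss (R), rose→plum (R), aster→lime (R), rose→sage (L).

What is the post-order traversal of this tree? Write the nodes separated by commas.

Post-order visits the left subtree, then the right subtree, then the node.
At aster: go left to yew.
  At yew: go left to poppy.
    poppy is a leaf — visit poppy.
  At yew: no right child.
  Visit yew.
At aster: go right to lime.
  At lime: go left to iris.
    At iris: no left child.
    At iris: go right to bay.
      At bay: go left to mint.
        At mint: go left to daisy.
          daisy is a leaf — visit daisy.
        At mint: go right to ash.
          At ash: no left child.
          At ash: go right to moss.
            moss is a leaf — visit moss.
          Visit ash.
        Visit mint.
      At bay: no right child.
      Visit bay.
    Visit iris.
  At lime: go right to ivy.
    At ivy: go left to elm.
      elm is a leaf — visit elm.
    At ivy: go right to reed.
      At reed: go left to rose.
        At rose: go left to sage.
          sage is a leaf — visit sage.
        At rose: go right to plum.
          plum is a leaf — visit plum.
        Visit rose.
      At reed: no right child.
      Visit reed.
    Visit ivy.
  Visit lime.
Visit aster.

poppy, yew, daisy, moss, ash, mint, bay, iris, elm, sage, plum, rose, reed, ivy, lime, aster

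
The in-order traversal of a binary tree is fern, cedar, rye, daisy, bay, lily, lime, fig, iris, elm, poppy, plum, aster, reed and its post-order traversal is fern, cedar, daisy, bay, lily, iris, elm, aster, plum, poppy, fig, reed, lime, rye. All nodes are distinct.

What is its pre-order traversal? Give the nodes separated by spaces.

The last element of post-order is the root; it splits in-order into left and right subtrees.
Root rye: left subtree has 2 nodes {fern, cedar}, right has 11 {daisy, bay, lily, lime, fig, iris, elm, poppy, plum, aster, reed}.
  Root cedar: left subtree has 1 node {fern}, right has 0 { }.
  Root lime: left subtree has 3 nodes {daisy, bay, lily}, right has 7 {fig, iris, elm, poppy, plum, aster, reed}.
    Root lily: left subtree has 2 nodes {daisy, bay}, right has 0 { }.
      Root bay: left subtree has 1 node {daisy}, right has 0 { }.
    Root reed: left subtree has 6 nodes {fig, iris, elm, poppy, plum, aster}, right has 0 { }.
      Root fig: left subtree has 0 nodes { }, right has 5 {iris, elm, poppy, plum, aster}.
        Root poppy: left subtree has 2 nodes {iris, elm}, right has 2 {plum, aster}.
          Root elm: left subtree has 1 node {iris}, right has 0 { }.
          Root plum: left subtree has 0 nodes { }, right has 1 {aster}.

rye cedar fern lime lily bay daisy reed fig poppy elm iris plum aster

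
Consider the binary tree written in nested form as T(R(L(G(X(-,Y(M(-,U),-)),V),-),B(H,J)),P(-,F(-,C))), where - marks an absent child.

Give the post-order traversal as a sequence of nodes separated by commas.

U, M, Y, X, V, G, L, H, J, B, R, C, F, P, T

Post-order visits the left subtree, then the right subtree, then the node.
At T: go left to R.
  At R: go left to L.
    At L: go left to G.
      At G: go left to X.
        At X: no left child.
        At X: go right to Y.
          At Y: go left to M.
            At M: no left child.
            At M: go right to U.
              U is a leaf — visit U.
            Visit M.
          At Y: no right child.
          Visit Y.
        Visit X.
      At G: go right to V.
        V is a leaf — visit V.
      Visit G.
    At L: no right child.
    Visit L.
  At R: go right to B.
    At B: go left to H.
      H is a leaf — visit H.
    At B: go right to J.
      J is a leaf — visit J.
    Visit B.
  Visit R.
At T: go right to P.
  At P: no left child.
  At P: go right to F.
    At F: no left child.
    At F: go right to C.
      C is a leaf — visit C.
    Visit F.
  Visit P.
Visit T.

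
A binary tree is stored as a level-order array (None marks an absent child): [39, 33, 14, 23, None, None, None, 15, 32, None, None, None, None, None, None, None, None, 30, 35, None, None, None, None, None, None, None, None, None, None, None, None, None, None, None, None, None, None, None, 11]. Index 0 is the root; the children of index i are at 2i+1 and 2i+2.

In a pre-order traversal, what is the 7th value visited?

35

Pre-order visits the node, then its left subtree, then its right subtree.
Visit 39.
At 39: go left to 33.
  Visit 33.
  At 33: go left to 23.
    Visit 23.
    At 23: go left to 15.
      15 is a leaf — visit 15.
    At 23: go right to 32.
      Visit 32.
      At 32: go left to 30.
        30 is a leaf — visit 30.
      At 32: go right to 35.
        Visit 35.
        At 35: no left child.
        At 35: go right to 11.
          11 is a leaf — visit 11.
  At 33: no right child.
At 39: go right to 14.
  14 is a leaf — visit 14.
Full pre-order sequence: 39, 33, 23, 15, 32, 30, 35, 11, 14.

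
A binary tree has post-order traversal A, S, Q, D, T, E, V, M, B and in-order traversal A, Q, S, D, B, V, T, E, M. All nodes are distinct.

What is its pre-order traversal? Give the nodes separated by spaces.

B D Q A S M V E T

The last element of post-order is the root; it splits in-order into left and right subtrees.
Root B: left subtree has 4 nodes {A, Q, S, D}, right has 4 {V, T, E, M}.
  Root D: left subtree has 3 nodes {A, Q, S}, right has 0 { }.
    Root Q: left subtree has 1 node {A}, right has 1 {S}.
  Root M: left subtree has 3 nodes {V, T, E}, right has 0 { }.
    Root V: left subtree has 0 nodes { }, right has 2 {T, E}.
      Root E: left subtree has 1 node {T}, right has 0 { }.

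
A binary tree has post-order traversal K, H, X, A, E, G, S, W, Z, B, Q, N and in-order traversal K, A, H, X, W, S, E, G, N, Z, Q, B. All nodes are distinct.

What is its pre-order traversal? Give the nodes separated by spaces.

N W A K X H S G E Q Z B

The last element of post-order is the root; it splits in-order into left and right subtrees.
Root N: left subtree has 8 nodes {K, A, H, X, W, S, E, G}, right has 3 {Z, Q, B}.
  Root W: left subtree has 4 nodes {K, A, H, X}, right has 3 {S, E, G}.
    Root A: left subtree has 1 node {K}, right has 2 {H, X}.
      Root X: left subtree has 1 node {H}, right has 0 { }.
    Root S: left subtree has 0 nodes { }, right has 2 {E, G}.
      Root G: left subtree has 1 node {E}, right has 0 { }.
  Root Q: left subtree has 1 node {Z}, right has 1 {B}.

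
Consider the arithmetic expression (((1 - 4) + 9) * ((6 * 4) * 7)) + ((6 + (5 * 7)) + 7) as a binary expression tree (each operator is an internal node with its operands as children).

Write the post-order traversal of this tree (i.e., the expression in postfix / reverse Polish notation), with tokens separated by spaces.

1 4 - 9 + 6 4 * 7 * * 6 5 7 * + 7 + +

Post-order on an expression tree gives postfix notation: for each operator, emit left operand, right operand, then the operator.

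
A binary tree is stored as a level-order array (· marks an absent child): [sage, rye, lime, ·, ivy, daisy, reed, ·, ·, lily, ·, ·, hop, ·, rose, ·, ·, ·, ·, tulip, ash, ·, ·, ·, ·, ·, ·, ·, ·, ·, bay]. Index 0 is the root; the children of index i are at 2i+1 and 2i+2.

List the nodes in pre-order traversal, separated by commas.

Pre-order visits the node, then its left subtree, then its right subtree.
Visit sage.
At sage: go left to rye.
  Visit rye.
  At rye: no left child.
  At rye: go right to ivy.
    Visit ivy.
    At ivy: go left to lily.
      Visit lily.
      At lily: go left to tulip.
        tulip is a leaf — visit tulip.
      At lily: go right to ash.
        ash is a leaf — visit ash.
    At ivy: no right child.
At sage: go right to lime.
  Visit lime.
  At lime: go left to daisy.
    Visit daisy.
    At daisy: no left child.
    At daisy: go right to hop.
      hop is a leaf — visit hop.
  At lime: go right to reed.
    Visit reed.
    At reed: no left child.
    At reed: go right to rose.
      Visit rose.
      At rose: no left child.
      At rose: go right to bay.
        bay is a leaf — visit bay.

sage, rye, ivy, lily, tulip, ash, lime, daisy, hop, reed, rose, bay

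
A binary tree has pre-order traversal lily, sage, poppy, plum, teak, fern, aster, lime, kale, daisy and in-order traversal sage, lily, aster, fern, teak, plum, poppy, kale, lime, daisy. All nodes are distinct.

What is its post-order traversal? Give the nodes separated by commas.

sage, aster, fern, teak, plum, kale, daisy, lime, poppy, lily

The first element of pre-order is the root; it splits in-order into left and right subtrees.
Root lily: left subtree has 1 node {sage}, right has 8 {aster, fern, teak, plum, poppy, kale, lime, daisy}.
  Root poppy: left subtree has 4 nodes {aster, fern, teak, plum}, right has 3 {kale, lime, daisy}.
    Root plum: left subtree has 3 nodes {aster, fern, teak}, right has 0 { }.
      Root teak: left subtree has 2 nodes {aster, fern}, right has 0 { }.
        Root fern: left subtree has 1 node {aster}, right has 0 { }.
    Root lime: left subtree has 1 node {kale}, right has 1 {daisy}.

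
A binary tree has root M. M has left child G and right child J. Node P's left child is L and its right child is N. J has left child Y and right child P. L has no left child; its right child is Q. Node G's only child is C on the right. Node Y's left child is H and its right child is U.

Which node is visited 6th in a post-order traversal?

Post-order visits the left subtree, then the right subtree, then the node.
At M: go left to G.
  At G: no left child.
  At G: go right to C.
    C is a leaf — visit C.
  Visit G.
At M: go right to J.
  At J: go left to Y.
    At Y: go left to H.
      H is a leaf — visit H.
    At Y: go right to U.
      U is a leaf — visit U.
    Visit Y.
  At J: go right to P.
    At P: go left to L.
      At L: no left child.
      At L: go right to Q.
        Q is a leaf — visit Q.
      Visit L.
    At P: go right to N.
      N is a leaf — visit N.
    Visit P.
  Visit J.
Visit M.
Full post-order sequence: C, G, H, U, Y, Q, L, N, P, J, M.

Q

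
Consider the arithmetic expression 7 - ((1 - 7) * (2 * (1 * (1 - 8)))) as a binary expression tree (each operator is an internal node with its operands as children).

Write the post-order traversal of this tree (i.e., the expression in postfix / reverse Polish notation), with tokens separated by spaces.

7 1 7 - 2 1 1 8 - * * * -

Post-order on an expression tree gives postfix notation: for each operator, emit left operand, right operand, then the operator.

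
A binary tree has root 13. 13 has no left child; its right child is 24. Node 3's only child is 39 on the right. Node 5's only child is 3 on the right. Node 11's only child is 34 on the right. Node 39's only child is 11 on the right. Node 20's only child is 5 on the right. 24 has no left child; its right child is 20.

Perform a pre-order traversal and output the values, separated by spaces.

13 24 20 5 3 39 11 34

Pre-order visits the node, then its left subtree, then its right subtree.
Visit 13.
At 13: no left child.
At 13: go right to 24.
  Visit 24.
  At 24: no left child.
  At 24: go right to 20.
    Visit 20.
    At 20: no left child.
    At 20: go right to 5.
      Visit 5.
      At 5: no left child.
      At 5: go right to 3.
        Visit 3.
        At 3: no left child.
        At 3: go right to 39.
          Visit 39.
          At 39: no left child.
          At 39: go right to 11.
            Visit 11.
            At 11: no left child.
            At 11: go right to 34.
              34 is a leaf — visit 34.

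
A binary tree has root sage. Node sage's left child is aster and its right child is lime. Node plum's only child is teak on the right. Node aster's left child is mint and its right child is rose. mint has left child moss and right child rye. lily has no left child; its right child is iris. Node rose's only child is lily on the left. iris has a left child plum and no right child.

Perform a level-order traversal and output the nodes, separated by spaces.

sage aster lime mint rose moss rye lily iris plum teak

Level-order visits nodes level by level from the root, left to right within each level.
Level 0: sage
Level 1: aster, lime
Level 2: mint, rose
Level 3: moss, rye, lily
Level 4: iris
Level 5: plum
Level 6: teak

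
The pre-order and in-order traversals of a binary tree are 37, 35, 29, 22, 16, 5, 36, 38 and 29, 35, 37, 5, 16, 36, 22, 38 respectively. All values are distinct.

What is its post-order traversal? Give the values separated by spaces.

The first element of pre-order is the root; it splits in-order into left and right subtrees.
Root 37: left subtree has 2 nodes {29, 35}, right has 5 {5, 16, 36, 22, 38}.
  Root 35: left subtree has 1 node {29}, right has 0 { }.
  Root 22: left subtree has 3 nodes {5, 16, 36}, right has 1 {38}.
    Root 16: left subtree has 1 node {5}, right has 1 {36}.

29 35 5 36 16 38 22 37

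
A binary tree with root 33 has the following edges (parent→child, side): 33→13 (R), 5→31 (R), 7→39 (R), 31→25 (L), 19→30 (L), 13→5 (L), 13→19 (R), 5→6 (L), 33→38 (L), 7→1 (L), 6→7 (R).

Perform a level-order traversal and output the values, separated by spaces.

33 38 13 5 19 6 31 30 7 25 1 39

Level-order visits nodes level by level from the root, left to right within each level.
Level 0: 33
Level 1: 38, 13
Level 2: 5, 19
Level 3: 6, 31, 30
Level 4: 7, 25
Level 5: 1, 39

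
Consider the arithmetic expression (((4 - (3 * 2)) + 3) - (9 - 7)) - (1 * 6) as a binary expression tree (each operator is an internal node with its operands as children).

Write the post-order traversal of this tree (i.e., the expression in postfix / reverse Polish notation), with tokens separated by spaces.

4 3 2 * - 3 + 9 7 - - 1 6 * -

Post-order on an expression tree gives postfix notation: for each operator, emit left operand, right operand, then the operator.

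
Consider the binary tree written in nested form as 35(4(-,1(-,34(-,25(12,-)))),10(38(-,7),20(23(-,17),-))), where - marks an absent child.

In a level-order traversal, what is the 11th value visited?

Level-order visits nodes level by level from the root, left to right within each level.
Level 0: 35
Level 1: 4, 10
Level 2: 1, 38, 20
Level 3: 34, 7, 23
Level 4: 25, 17
Level 5: 12
Full level-order sequence: 35, 4, 10, 1, 38, 20, 34, 7, 23, 25, 17, 12.

17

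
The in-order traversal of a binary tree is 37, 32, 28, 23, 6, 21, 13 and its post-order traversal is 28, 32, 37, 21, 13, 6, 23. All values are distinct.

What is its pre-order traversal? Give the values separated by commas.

The last element of post-order is the root; it splits in-order into left and right subtrees.
Root 23: left subtree has 3 nodes {37, 32, 28}, right has 3 {6, 21, 13}.
  Root 37: left subtree has 0 nodes { }, right has 2 {32, 28}.
    Root 32: left subtree has 0 nodes { }, right has 1 {28}.
  Root 6: left subtree has 0 nodes { }, right has 2 {21, 13}.
    Root 13: left subtree has 1 node {21}, right has 0 { }.

23, 37, 32, 28, 6, 13, 21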